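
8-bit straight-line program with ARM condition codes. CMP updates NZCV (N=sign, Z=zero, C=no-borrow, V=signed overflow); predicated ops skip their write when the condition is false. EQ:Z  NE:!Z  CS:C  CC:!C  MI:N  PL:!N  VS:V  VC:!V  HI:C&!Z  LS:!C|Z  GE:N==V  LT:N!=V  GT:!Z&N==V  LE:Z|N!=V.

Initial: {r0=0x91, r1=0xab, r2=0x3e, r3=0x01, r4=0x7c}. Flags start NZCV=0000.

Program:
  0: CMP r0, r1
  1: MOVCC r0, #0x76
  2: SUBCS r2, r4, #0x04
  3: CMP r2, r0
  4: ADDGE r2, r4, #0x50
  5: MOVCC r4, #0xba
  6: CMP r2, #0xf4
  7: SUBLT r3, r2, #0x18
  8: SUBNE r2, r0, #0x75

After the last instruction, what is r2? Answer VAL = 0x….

VAL = 0x01

[0] flags=1000 → (cmp)
[1] flags=1000 CC?T → r0=0x76
[2] flags=1000 CS?F → skip
[3] flags=1000 → (cmp)
[4] flags=1000 GE?F → skip
[5] flags=1000 CC?T → r4=0xba
[6] flags=0000 → (cmp)
[7] flags=0000 LT?F → skip
[8] flags=0000 NE?T → r2=0x01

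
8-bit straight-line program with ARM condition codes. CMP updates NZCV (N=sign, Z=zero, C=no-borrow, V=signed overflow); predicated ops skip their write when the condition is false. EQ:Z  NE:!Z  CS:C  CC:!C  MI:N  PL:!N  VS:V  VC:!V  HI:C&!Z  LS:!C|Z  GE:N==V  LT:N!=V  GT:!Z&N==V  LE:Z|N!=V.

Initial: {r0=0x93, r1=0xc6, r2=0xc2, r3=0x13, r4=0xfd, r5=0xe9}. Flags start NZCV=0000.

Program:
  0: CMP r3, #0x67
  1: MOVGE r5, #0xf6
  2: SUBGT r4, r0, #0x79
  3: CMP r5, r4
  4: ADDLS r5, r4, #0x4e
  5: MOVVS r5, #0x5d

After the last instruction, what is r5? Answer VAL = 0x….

VAL = 0x4b

[0] flags=1000 → (cmp)
[1] flags=1000 GE?F → skip
[2] flags=1000 GT?F → skip
[3] flags=1000 → (cmp)
[4] flags=1000 LS?T → r5=0x4b
[5] flags=1000 VS?F → skip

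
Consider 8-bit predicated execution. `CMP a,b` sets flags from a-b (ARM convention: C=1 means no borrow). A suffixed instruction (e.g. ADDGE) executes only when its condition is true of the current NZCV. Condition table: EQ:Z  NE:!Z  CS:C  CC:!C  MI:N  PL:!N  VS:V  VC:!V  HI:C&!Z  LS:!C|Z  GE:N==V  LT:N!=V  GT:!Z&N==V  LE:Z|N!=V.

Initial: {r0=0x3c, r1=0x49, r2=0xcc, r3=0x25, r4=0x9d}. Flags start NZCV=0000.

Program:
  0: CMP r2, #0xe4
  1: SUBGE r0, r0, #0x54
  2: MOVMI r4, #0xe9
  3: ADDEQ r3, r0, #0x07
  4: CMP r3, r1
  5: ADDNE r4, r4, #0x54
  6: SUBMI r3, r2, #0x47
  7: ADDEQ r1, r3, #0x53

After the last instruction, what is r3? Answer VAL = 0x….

0: ✓ CMP  NZCV=1000
1: · SUBGE
2: ✓ MOVMI  r4←0xe9
3: · ADDEQ
4: ✓ CMP  NZCV=1000
5: ✓ ADDNE  r4←0x3d
6: ✓ SUBMI  r3←0x85
7: · ADDEQ

VAL = 0x85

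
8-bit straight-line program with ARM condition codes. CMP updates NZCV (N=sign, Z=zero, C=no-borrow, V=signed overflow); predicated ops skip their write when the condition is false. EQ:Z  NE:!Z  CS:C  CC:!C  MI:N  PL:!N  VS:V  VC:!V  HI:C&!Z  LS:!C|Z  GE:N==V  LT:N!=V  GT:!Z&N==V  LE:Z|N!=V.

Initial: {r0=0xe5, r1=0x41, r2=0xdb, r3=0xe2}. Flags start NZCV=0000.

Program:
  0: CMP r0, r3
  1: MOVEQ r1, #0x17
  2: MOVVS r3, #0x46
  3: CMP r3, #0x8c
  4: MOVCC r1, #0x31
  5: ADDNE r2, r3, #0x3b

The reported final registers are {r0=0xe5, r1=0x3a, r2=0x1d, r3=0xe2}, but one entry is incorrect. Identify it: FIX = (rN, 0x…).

FIX = (r1, 0x41)

[0] flags=0010 → (cmp)
[1] flags=0010 EQ?F → skip
[2] flags=0010 VS?F → skip
[3] flags=0010 → (cmp)
[4] flags=0010 CC?F → skip
[5] flags=0010 NE?T → r2=0x1d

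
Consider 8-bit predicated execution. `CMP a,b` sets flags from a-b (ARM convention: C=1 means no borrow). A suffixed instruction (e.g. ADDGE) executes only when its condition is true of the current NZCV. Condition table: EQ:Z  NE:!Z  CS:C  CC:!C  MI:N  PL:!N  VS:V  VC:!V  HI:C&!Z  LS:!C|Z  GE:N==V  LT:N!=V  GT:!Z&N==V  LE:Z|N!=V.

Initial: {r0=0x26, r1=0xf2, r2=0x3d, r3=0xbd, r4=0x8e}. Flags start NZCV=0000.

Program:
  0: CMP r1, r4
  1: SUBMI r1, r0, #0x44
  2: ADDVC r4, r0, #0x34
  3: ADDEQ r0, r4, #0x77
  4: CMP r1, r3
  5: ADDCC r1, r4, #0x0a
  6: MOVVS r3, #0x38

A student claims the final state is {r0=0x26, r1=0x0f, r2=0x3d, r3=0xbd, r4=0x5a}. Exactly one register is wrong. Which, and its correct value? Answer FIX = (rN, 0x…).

FIX = (r1, 0xf2)

[0] flags=0010 → (cmp)
[1] flags=0010 MI?F → skip
[2] flags=0010 VC?T → r4=0x5a
[3] flags=0010 EQ?F → skip
[4] flags=0010 → (cmp)
[5] flags=0010 CC?F → skip
[6] flags=0010 VS?F → skip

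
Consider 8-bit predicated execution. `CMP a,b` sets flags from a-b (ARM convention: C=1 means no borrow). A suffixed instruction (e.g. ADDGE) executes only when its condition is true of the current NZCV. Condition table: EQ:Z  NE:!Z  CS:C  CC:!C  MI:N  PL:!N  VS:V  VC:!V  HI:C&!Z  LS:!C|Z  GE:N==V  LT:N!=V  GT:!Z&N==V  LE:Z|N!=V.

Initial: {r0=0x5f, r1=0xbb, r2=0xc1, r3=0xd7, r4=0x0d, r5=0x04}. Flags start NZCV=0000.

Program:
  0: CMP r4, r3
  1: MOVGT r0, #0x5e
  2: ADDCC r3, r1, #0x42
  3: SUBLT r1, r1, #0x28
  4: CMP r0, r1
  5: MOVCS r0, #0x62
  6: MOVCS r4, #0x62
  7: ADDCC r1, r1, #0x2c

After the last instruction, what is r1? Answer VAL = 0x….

VAL = 0xe7

[0] flags=0000 → (cmp)
[1] flags=0000 GT?T → r0=0x5e
[2] flags=0000 CC?T → r3=0xfd
[3] flags=0000 LT?F → skip
[4] flags=1001 → (cmp)
[5] flags=1001 CS?F → skip
[6] flags=1001 CS?F → skip
[7] flags=1001 CC?T → r1=0xe7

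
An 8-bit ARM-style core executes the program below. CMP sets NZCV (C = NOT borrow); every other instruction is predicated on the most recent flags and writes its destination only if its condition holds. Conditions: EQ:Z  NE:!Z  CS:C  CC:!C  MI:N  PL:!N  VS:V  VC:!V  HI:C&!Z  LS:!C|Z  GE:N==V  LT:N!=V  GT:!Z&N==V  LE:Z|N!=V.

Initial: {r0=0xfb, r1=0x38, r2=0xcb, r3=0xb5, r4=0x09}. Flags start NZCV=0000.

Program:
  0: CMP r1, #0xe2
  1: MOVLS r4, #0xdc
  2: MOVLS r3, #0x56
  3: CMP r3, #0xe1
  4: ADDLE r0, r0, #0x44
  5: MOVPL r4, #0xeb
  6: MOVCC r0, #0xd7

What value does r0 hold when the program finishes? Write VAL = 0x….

0: ✓ CMP  NZCV=0000
1: ✓ MOVLS  r4←0xdc
2: ✓ MOVLS  r3←0x56
3: ✓ CMP  NZCV=0000
4: · ADDLE
5: ✓ MOVPL  r4←0xeb
6: ✓ MOVCC  r0←0xd7

VAL = 0xd7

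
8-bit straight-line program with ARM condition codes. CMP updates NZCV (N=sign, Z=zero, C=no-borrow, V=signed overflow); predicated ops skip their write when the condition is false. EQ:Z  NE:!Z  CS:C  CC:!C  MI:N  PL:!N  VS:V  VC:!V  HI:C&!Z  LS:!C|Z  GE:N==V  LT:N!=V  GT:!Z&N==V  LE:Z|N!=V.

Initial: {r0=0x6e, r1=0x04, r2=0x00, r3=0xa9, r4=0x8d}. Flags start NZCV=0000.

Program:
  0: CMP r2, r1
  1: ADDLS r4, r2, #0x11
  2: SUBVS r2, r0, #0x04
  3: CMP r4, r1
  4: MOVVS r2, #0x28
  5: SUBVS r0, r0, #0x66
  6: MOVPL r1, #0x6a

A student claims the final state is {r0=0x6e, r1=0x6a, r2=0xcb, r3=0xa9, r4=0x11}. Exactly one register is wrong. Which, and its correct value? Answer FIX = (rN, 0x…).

FIX = (r2, 0x00)

0: ✓ CMP  NZCV=1000
1: ✓ ADDLS  r4←0x11
2: · SUBVS
3: ✓ CMP  NZCV=0010
4: · MOVVS
5: · SUBVS
6: ✓ MOVPL  r1←0x6a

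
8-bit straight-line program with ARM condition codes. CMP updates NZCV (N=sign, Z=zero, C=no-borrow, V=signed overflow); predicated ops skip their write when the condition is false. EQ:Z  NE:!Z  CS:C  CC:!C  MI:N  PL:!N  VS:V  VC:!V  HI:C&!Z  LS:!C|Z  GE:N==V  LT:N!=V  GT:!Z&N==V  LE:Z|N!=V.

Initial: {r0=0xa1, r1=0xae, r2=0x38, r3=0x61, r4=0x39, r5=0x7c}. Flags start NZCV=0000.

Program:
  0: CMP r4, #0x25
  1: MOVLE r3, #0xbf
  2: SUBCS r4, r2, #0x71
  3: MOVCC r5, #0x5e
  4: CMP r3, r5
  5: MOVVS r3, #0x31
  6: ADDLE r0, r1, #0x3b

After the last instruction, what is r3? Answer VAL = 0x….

VAL = 0x61

[0] flags=0010 → (cmp)
[1] flags=0010 LE?F → skip
[2] flags=0010 CS?T → r4=0xc7
[3] flags=0010 CC?F → skip
[4] flags=1000 → (cmp)
[5] flags=1000 VS?F → skip
[6] flags=1000 LE?T → r0=0xe9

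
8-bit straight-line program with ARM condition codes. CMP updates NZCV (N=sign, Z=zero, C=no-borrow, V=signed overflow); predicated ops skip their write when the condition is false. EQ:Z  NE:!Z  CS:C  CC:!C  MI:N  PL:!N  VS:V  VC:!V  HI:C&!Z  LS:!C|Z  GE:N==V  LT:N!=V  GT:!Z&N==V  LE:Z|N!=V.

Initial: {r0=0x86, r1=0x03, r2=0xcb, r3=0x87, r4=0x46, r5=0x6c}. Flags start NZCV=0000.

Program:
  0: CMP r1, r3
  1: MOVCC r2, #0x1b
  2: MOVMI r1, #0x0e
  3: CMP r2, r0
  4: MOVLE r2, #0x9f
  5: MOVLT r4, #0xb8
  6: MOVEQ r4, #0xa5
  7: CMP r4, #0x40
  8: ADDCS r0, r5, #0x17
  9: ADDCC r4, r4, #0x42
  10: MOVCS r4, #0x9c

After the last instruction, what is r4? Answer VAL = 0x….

VAL = 0x9c

[0] flags=0000 → (cmp)
[1] flags=0000 CC?T → r2=0x1b
[2] flags=0000 MI?F → skip
[3] flags=1001 → (cmp)
[4] flags=1001 LE?F → skip
[5] flags=1001 LT?F → skip
[6] flags=1001 EQ?F → skip
[7] flags=0010 → (cmp)
[8] flags=0010 CS?T → r0=0x83
[9] flags=0010 CC?F → skip
[10] flags=0010 CS?T → r4=0x9c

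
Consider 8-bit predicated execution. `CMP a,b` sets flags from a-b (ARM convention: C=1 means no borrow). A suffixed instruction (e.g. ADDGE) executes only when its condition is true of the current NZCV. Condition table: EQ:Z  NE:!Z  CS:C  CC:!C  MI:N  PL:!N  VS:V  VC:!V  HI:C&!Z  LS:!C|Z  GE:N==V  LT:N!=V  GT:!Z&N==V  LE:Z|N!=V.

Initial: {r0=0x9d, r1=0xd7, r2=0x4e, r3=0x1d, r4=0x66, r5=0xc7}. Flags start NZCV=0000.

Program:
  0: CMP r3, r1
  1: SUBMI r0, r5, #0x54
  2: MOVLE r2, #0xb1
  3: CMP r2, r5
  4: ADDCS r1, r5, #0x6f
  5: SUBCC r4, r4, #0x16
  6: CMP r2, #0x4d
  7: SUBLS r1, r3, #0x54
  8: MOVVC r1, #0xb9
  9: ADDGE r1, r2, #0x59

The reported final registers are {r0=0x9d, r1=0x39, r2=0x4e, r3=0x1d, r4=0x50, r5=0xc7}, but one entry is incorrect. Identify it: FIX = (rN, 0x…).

FIX = (r1, 0xa7)

[0] flags=0000 → (cmp)
[1] flags=0000 MI?F → skip
[2] flags=0000 LE?F → skip
[3] flags=1001 → (cmp)
[4] flags=1001 CS?F → skip
[5] flags=1001 CC?T → r4=0x50
[6] flags=0010 → (cmp)
[7] flags=0010 LS?F → skip
[8] flags=0010 VC?T → r1=0xb9
[9] flags=0010 GE?T → r1=0xa7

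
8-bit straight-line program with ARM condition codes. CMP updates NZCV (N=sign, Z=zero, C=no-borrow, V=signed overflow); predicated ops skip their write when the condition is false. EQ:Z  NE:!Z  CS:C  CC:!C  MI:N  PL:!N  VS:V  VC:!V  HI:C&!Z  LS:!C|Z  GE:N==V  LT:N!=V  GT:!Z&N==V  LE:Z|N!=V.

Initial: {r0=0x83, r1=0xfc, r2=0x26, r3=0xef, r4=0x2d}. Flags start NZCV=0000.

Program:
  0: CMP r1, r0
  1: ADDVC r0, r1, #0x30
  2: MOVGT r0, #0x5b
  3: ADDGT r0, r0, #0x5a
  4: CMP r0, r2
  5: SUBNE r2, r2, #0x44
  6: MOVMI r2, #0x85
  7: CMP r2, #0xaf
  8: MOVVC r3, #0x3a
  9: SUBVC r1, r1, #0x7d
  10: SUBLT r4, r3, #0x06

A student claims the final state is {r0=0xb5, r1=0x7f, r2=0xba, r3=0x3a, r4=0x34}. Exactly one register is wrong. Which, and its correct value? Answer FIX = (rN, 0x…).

FIX = (r2, 0x85)

0: ✓ CMP  NZCV=0010
1: ✓ ADDVC  r0←0x2c
2: ✓ MOVGT  r0←0x5b
3: ✓ ADDGT  r0←0xb5
4: ✓ CMP  NZCV=1010
5: ✓ SUBNE  r2←0xe2
6: ✓ MOVMI  r2←0x85
7: ✓ CMP  NZCV=1000
8: ✓ MOVVC  r3←0x3a
9: ✓ SUBVC  r1←0x7f
10: ✓ SUBLT  r4←0x34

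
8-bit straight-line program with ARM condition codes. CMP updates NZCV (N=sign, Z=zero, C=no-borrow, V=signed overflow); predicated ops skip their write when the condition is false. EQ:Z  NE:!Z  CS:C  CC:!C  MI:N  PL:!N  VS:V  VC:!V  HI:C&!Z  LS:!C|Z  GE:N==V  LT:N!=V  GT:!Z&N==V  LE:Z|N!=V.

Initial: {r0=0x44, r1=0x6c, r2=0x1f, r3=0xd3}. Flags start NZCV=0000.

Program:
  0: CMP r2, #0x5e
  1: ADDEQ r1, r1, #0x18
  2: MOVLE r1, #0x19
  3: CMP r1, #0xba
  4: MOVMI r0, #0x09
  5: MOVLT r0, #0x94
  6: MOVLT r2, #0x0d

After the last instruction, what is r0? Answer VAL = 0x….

VAL = 0x44

0: ✓ CMP  NZCV=1000
1: · ADDEQ
2: ✓ MOVLE  r1←0x19
3: ✓ CMP  NZCV=0000
4: · MOVMI
5: · MOVLT
6: · MOVLT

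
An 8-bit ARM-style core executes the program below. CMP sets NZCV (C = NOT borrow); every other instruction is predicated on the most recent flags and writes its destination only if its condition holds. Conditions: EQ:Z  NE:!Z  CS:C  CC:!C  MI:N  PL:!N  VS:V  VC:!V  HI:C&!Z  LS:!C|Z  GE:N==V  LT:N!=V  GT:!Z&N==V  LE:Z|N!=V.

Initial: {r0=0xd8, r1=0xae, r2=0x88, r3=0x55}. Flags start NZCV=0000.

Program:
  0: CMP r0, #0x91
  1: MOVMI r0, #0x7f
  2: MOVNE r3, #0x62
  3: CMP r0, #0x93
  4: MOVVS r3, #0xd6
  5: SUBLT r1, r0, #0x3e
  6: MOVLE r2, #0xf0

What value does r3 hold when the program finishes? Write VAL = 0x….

[0] flags=0010 → (cmp)
[1] flags=0010 MI?F → skip
[2] flags=0010 NE?T → r3=0x62
[3] flags=0010 → (cmp)
[4] flags=0010 VS?F → skip
[5] flags=0010 LT?F → skip
[6] flags=0010 LE?F → skip

VAL = 0x62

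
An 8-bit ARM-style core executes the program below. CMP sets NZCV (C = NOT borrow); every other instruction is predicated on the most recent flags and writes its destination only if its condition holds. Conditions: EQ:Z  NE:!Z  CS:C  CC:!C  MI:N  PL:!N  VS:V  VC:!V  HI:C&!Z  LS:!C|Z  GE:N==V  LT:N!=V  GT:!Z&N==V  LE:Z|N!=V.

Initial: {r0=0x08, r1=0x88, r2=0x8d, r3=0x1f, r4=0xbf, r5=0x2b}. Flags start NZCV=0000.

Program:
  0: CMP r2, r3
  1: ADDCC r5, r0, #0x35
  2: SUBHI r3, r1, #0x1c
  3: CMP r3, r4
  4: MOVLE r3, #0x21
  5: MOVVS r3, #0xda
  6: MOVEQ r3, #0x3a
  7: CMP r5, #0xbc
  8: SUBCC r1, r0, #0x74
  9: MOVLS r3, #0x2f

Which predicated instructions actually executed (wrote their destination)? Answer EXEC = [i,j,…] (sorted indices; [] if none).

0: ✓ CMP  NZCV=0011
1: · ADDCC
2: ✓ SUBHI  r3←0x6c
3: ✓ CMP  NZCV=1001
4: · MOVLE
5: ✓ MOVVS  r3←0xda
6: · MOVEQ
7: ✓ CMP  NZCV=0000
8: ✓ SUBCC  r1←0x94
9: ✓ MOVLS  r3←0x2f

EXEC = [2,5,8,9]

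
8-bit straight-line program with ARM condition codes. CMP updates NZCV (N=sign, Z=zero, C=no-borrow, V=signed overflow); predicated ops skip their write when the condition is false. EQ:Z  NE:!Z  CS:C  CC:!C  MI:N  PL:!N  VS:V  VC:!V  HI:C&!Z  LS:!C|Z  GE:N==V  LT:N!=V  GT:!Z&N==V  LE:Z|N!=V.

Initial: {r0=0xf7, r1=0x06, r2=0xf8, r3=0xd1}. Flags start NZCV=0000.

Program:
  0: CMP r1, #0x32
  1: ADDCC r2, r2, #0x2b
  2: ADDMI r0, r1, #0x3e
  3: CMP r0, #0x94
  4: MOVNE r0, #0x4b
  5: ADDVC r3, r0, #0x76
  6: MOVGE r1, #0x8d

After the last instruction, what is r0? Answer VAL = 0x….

VAL = 0x4b

[0] flags=1000 → (cmp)
[1] flags=1000 CC?T → r2=0x23
[2] flags=1000 MI?T → r0=0x44
[3] flags=1001 → (cmp)
[4] flags=1001 NE?T → r0=0x4b
[5] flags=1001 VC?F → skip
[6] flags=1001 GE?T → r1=0x8d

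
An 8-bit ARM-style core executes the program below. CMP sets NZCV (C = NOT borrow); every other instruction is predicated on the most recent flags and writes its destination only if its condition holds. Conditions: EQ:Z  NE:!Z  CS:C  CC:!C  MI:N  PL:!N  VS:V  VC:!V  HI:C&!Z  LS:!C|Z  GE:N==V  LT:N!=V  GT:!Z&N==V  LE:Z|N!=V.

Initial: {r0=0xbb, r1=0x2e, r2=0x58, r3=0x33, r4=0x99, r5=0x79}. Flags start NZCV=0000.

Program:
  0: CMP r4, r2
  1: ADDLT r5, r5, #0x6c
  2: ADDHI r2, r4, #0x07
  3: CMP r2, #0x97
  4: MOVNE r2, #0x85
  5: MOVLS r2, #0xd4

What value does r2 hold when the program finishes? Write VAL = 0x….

0: ✓ CMP  NZCV=0011
1: ✓ ADDLT  r5←0xe5
2: ✓ ADDHI  r2←0xa0
3: ✓ CMP  NZCV=0010
4: ✓ MOVNE  r2←0x85
5: · MOVLS

VAL = 0x85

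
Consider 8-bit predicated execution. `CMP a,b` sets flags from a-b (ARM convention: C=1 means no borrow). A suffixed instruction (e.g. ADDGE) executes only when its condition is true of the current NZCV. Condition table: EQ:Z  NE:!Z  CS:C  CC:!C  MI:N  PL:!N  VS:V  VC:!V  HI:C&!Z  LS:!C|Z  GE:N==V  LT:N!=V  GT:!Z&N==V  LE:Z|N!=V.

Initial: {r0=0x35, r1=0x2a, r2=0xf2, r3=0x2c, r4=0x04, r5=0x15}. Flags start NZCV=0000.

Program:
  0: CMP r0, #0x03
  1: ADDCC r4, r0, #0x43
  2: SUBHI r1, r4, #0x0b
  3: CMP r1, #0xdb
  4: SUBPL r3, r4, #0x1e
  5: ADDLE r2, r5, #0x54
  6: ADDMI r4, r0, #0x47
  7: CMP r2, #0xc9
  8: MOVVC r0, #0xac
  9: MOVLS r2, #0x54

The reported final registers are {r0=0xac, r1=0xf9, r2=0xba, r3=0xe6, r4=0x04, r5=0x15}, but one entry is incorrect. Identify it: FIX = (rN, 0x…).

FIX = (r2, 0xf2)

[0] flags=0010 → (cmp)
[1] flags=0010 CC?F → skip
[2] flags=0010 HI?T → r1=0xf9
[3] flags=0010 → (cmp)
[4] flags=0010 PL?T → r3=0xe6
[5] flags=0010 LE?F → skip
[6] flags=0010 MI?F → skip
[7] flags=0010 → (cmp)
[8] flags=0010 VC?T → r0=0xac
[9] flags=0010 LS?F → skip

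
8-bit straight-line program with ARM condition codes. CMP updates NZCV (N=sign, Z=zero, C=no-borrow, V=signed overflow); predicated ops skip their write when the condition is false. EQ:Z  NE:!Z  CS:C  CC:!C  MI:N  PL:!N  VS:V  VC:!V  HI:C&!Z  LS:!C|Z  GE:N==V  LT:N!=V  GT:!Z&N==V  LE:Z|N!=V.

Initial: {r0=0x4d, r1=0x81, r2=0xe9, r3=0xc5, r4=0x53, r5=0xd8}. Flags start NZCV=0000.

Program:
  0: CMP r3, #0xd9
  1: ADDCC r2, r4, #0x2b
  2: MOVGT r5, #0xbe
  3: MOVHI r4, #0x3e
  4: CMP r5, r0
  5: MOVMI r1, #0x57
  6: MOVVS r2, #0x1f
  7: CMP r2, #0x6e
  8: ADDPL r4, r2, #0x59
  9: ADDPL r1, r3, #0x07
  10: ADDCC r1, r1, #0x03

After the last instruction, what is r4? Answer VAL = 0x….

[0] flags=1000 → (cmp)
[1] flags=1000 CC?T → r2=0x7e
[2] flags=1000 GT?F → skip
[3] flags=1000 HI?F → skip
[4] flags=1010 → (cmp)
[5] flags=1010 MI?T → r1=0x57
[6] flags=1010 VS?F → skip
[7] flags=0010 → (cmp)
[8] flags=0010 PL?T → r4=0xd7
[9] flags=0010 PL?T → r1=0xcc
[10] flags=0010 CC?F → skip

VAL = 0xd7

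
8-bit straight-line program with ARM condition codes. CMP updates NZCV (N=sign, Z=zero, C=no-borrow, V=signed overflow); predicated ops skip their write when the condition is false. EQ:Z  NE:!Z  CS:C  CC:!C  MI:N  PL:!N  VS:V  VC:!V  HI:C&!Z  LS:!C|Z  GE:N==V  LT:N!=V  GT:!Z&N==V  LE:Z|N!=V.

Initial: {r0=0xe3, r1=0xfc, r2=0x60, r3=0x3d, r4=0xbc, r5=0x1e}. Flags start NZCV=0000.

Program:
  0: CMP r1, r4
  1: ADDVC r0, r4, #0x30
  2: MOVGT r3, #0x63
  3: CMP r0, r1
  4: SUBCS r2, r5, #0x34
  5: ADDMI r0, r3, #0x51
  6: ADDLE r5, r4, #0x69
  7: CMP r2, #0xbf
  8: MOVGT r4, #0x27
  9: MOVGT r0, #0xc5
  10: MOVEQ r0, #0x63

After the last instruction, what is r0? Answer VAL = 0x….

[0] flags=0010 → (cmp)
[1] flags=0010 VC?T → r0=0xec
[2] flags=0010 GT?T → r3=0x63
[3] flags=1000 → (cmp)
[4] flags=1000 CS?F → skip
[5] flags=1000 MI?T → r0=0xb4
[6] flags=1000 LE?T → r5=0x25
[7] flags=1001 → (cmp)
[8] flags=1001 GT?T → r4=0x27
[9] flags=1001 GT?T → r0=0xc5
[10] flags=1001 EQ?F → skip

VAL = 0xc5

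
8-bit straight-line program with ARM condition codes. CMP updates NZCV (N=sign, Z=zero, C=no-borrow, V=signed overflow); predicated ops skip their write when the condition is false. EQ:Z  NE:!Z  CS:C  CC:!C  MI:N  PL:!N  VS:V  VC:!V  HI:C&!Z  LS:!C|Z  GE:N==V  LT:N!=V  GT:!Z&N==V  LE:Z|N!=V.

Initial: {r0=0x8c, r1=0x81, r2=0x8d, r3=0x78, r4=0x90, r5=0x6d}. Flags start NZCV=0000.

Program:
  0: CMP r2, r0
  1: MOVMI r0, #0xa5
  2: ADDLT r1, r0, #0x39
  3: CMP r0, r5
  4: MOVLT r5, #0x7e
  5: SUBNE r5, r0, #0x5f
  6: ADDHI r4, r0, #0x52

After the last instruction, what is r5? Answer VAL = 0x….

VAL = 0x2d

0: ✓ CMP  NZCV=0010
1: · MOVMI
2: · ADDLT
3: ✓ CMP  NZCV=0011
4: ✓ MOVLT  r5←0x7e
5: ✓ SUBNE  r5←0x2d
6: ✓ ADDHI  r4←0xde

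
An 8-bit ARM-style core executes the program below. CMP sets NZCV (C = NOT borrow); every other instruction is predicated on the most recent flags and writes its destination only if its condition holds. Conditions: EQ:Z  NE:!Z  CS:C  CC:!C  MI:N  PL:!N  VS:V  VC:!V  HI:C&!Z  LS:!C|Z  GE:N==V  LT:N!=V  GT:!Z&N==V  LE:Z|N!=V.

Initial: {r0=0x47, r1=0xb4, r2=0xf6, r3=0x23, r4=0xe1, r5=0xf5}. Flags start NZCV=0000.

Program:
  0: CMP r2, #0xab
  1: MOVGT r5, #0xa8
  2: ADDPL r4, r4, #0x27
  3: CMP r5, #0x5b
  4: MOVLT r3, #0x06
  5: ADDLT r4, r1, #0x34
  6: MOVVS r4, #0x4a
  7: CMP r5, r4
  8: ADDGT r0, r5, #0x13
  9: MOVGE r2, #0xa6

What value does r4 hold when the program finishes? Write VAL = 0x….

VAL = 0x4a

[0] flags=0010 → (cmp)
[1] flags=0010 GT?T → r5=0xa8
[2] flags=0010 PL?T → r4=0x08
[3] flags=0011 → (cmp)
[4] flags=0011 LT?T → r3=0x06
[5] flags=0011 LT?T → r4=0xe8
[6] flags=0011 VS?T → r4=0x4a
[7] flags=0011 → (cmp)
[8] flags=0011 GT?F → skip
[9] flags=0011 GE?F → skip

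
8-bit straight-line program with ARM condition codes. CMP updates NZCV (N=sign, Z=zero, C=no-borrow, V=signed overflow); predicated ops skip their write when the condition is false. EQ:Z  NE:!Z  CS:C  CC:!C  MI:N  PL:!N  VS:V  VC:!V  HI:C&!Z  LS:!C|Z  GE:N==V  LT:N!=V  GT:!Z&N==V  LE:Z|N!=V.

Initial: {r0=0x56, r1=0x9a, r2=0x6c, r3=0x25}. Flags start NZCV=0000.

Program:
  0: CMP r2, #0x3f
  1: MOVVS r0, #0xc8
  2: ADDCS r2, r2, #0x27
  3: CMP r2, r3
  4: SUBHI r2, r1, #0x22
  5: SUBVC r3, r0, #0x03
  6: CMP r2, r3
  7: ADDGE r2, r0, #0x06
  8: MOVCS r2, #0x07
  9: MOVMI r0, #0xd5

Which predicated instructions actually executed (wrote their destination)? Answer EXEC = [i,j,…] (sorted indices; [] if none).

0: ✓ CMP  NZCV=0010
1: · MOVVS
2: ✓ ADDCS  r2←0x93
3: ✓ CMP  NZCV=0011
4: ✓ SUBHI  r2←0x78
5: · SUBVC
6: ✓ CMP  NZCV=0010
7: ✓ ADDGE  r2←0x5c
8: ✓ MOVCS  r2←0x07
9: · MOVMI

EXEC = [2,4,7,8]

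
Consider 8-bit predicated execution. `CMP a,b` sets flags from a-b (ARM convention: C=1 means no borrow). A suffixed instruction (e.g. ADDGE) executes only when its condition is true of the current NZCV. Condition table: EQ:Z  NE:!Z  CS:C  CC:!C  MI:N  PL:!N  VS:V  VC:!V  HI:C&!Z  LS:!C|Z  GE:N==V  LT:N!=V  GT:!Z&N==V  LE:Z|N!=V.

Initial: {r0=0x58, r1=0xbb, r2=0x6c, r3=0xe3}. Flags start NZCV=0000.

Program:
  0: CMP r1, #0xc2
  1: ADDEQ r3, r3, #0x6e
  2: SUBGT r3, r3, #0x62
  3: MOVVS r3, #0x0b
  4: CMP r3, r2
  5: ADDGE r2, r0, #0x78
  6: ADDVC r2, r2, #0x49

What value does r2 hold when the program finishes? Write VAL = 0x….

[0] flags=1000 → (cmp)
[1] flags=1000 EQ?F → skip
[2] flags=1000 GT?F → skip
[3] flags=1000 VS?F → skip
[4] flags=0011 → (cmp)
[5] flags=0011 GE?F → skip
[6] flags=0011 VC?F → skip

VAL = 0x6c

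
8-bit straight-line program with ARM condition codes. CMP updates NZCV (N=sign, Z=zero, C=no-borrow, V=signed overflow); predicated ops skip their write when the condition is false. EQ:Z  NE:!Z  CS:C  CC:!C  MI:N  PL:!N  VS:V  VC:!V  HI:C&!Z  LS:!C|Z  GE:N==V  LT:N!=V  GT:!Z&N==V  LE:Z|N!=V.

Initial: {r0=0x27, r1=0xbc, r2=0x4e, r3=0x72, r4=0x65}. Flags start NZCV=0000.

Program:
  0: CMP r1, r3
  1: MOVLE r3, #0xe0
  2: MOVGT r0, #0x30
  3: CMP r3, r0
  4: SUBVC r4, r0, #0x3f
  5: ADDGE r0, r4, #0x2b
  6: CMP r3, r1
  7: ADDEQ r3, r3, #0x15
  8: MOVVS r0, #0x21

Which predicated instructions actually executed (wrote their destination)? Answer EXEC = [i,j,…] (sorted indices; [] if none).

EXEC = [1,4]

0: ✓ CMP  NZCV=0011
1: ✓ MOVLE  r3←0xe0
2: · MOVGT
3: ✓ CMP  NZCV=1010
4: ✓ SUBVC  r4←0xe8
5: · ADDGE
6: ✓ CMP  NZCV=0010
7: · ADDEQ
8: · MOVVS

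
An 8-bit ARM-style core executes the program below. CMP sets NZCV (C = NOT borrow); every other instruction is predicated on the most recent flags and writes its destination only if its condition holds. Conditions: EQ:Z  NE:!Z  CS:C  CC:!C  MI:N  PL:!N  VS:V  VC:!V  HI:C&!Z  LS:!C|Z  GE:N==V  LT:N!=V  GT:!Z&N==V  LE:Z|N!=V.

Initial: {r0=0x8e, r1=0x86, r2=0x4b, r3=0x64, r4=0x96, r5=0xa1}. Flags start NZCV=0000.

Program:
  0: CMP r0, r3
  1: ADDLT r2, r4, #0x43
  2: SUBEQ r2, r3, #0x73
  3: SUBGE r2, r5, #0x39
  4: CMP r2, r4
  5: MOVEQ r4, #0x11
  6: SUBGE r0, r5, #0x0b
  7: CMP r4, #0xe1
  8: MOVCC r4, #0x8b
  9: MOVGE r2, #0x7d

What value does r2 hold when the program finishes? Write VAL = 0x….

[0] flags=0011 → (cmp)
[1] flags=0011 LT?T → r2=0xd9
[2] flags=0011 EQ?F → skip
[3] flags=0011 GE?F → skip
[4] flags=0010 → (cmp)
[5] flags=0010 EQ?F → skip
[6] flags=0010 GE?T → r0=0x96
[7] flags=1000 → (cmp)
[8] flags=1000 CC?T → r4=0x8b
[9] flags=1000 GE?F → skip

VAL = 0xd9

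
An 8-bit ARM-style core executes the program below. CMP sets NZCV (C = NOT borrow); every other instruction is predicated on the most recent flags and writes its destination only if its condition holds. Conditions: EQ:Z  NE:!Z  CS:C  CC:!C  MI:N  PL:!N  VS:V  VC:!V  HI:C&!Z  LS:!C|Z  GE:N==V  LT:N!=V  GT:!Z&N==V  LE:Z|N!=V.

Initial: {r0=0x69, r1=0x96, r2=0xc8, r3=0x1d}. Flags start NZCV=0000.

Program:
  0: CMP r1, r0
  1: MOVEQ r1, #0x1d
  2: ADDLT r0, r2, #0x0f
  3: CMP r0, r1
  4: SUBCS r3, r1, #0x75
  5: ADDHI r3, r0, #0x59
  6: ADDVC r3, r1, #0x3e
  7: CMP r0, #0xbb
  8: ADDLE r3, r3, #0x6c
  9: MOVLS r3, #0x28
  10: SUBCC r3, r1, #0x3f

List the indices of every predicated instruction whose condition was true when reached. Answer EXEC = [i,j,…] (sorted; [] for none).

0: ✓ CMP  NZCV=0011
1: · MOVEQ
2: ✓ ADDLT  r0←0xd7
3: ✓ CMP  NZCV=0010
4: ✓ SUBCS  r3←0x21
5: ✓ ADDHI  r3←0x30
6: ✓ ADDVC  r3←0xd4
7: ✓ CMP  NZCV=0010
8: · ADDLE
9: · MOVLS
10: · SUBCC

EXEC = [2,4,5,6]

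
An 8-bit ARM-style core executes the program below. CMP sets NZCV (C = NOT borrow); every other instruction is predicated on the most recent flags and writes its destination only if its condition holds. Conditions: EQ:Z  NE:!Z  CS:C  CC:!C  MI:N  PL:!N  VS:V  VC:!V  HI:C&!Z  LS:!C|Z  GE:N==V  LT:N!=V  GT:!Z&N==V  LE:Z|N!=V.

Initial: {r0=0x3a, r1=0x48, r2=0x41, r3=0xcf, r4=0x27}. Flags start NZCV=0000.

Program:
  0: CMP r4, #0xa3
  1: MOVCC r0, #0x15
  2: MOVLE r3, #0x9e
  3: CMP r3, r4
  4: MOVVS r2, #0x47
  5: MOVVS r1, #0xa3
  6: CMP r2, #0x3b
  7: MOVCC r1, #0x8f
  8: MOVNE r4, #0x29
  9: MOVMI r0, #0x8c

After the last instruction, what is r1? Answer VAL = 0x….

[0] flags=1001 → (cmp)
[1] flags=1001 CC?T → r0=0x15
[2] flags=1001 LE?F → skip
[3] flags=1010 → (cmp)
[4] flags=1010 VS?F → skip
[5] flags=1010 VS?F → skip
[6] flags=0010 → (cmp)
[7] flags=0010 CC?F → skip
[8] flags=0010 NE?T → r4=0x29
[9] flags=0010 MI?F → skip

VAL = 0x48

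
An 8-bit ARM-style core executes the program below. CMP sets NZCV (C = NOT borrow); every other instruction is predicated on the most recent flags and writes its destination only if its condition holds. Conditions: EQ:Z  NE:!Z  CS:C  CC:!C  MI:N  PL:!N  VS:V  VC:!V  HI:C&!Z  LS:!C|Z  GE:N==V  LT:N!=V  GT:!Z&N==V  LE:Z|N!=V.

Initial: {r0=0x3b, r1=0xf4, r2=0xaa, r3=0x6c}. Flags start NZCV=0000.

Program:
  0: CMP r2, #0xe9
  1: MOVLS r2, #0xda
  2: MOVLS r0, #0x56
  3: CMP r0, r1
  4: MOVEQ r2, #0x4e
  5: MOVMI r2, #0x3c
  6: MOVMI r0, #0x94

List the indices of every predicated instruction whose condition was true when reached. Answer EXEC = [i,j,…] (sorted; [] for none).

0: ✓ CMP  NZCV=1000
1: ✓ MOVLS  r2←0xda
2: ✓ MOVLS  r0←0x56
3: ✓ CMP  NZCV=0000
4: · MOVEQ
5: · MOVMI
6: · MOVMI

EXEC = [1,2]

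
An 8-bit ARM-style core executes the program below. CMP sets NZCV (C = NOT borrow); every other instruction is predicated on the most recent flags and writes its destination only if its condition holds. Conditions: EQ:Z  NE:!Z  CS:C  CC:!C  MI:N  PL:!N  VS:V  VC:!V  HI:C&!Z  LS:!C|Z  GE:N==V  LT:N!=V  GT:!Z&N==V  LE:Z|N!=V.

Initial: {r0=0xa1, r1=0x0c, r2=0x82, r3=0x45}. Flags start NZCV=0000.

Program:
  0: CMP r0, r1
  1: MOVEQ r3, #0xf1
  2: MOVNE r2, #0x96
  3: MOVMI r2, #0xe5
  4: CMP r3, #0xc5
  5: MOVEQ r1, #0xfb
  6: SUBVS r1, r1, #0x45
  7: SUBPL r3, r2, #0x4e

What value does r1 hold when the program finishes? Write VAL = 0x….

0: ✓ CMP  NZCV=1010
1: · MOVEQ
2: ✓ MOVNE  r2←0x96
3: ✓ MOVMI  r2←0xe5
4: ✓ CMP  NZCV=1001
5: · MOVEQ
6: ✓ SUBVS  r1←0xc7
7: · SUBPL

VAL = 0xc7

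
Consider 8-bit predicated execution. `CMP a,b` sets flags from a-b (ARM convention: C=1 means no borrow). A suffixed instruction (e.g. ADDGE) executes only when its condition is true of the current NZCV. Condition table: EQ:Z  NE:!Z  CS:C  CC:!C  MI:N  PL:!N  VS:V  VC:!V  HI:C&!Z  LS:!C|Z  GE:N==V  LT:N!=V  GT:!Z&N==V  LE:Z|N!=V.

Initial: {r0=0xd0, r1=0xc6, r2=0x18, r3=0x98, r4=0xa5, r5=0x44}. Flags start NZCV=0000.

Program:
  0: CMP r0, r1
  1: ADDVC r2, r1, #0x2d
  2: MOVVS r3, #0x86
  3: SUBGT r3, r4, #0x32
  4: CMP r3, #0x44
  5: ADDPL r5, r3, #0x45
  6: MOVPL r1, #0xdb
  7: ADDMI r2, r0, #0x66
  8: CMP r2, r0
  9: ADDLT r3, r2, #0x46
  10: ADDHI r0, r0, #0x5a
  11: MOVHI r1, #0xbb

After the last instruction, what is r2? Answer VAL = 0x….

0: ✓ CMP  NZCV=0010
1: ✓ ADDVC  r2←0xf3
2: · MOVVS
3: ✓ SUBGT  r3←0x73
4: ✓ CMP  NZCV=0010
5: ✓ ADDPL  r5←0xb8
6: ✓ MOVPL  r1←0xdb
7: · ADDMI
8: ✓ CMP  NZCV=0010
9: · ADDLT
10: ✓ ADDHI  r0←0x2a
11: ✓ MOVHI  r1←0xbb

VAL = 0xf3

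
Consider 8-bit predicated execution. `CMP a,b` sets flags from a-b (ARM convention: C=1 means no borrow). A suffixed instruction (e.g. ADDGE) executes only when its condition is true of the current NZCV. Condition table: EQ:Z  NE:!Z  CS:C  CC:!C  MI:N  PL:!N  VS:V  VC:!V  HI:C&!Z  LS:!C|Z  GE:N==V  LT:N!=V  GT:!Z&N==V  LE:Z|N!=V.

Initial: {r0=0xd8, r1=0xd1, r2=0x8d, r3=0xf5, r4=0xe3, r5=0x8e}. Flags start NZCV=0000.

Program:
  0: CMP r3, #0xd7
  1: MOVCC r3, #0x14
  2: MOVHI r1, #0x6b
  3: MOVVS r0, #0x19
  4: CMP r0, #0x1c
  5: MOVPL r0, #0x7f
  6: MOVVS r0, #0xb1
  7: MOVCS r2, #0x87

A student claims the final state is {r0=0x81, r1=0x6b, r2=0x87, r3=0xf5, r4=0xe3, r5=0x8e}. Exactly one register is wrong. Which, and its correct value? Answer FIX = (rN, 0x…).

FIX = (r0, 0xd8)

0: ✓ CMP  NZCV=0010
1: · MOVCC
2: ✓ MOVHI  r1←0x6b
3: · MOVVS
4: ✓ CMP  NZCV=1010
5: · MOVPL
6: · MOVVS
7: ✓ MOVCS  r2←0x87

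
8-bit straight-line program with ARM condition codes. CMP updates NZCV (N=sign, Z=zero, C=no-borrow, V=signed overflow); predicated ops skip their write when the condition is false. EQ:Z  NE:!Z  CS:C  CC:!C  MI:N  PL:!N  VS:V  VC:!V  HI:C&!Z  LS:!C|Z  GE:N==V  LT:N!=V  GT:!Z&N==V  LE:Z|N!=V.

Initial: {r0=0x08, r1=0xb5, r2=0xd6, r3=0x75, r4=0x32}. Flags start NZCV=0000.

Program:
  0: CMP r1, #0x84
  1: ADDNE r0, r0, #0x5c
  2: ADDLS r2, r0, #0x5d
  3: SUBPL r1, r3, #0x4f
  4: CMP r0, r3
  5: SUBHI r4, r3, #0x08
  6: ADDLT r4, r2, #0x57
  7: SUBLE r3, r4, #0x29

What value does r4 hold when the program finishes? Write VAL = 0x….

0: ✓ CMP  NZCV=0010
1: ✓ ADDNE  r0←0x64
2: · ADDLS
3: ✓ SUBPL  r1←0x26
4: ✓ CMP  NZCV=1000
5: · SUBHI
6: ✓ ADDLT  r4←0x2d
7: ✓ SUBLE  r3←0x04

VAL = 0x2d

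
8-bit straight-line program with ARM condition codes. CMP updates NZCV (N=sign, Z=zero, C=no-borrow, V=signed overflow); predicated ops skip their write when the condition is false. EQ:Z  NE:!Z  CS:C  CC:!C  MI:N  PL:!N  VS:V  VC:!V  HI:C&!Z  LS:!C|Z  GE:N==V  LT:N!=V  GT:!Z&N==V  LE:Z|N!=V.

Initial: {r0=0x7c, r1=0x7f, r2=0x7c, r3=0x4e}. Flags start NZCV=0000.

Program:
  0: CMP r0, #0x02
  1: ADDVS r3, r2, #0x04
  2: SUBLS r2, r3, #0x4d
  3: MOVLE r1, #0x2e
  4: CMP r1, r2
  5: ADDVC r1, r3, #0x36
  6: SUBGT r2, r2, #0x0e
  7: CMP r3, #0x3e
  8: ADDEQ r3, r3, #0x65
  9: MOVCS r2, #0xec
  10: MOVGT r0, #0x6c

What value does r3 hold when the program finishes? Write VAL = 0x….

VAL = 0x4e

0: ✓ CMP  NZCV=0010
1: · ADDVS
2: · SUBLS
3: · MOVLE
4: ✓ CMP  NZCV=0010
5: ✓ ADDVC  r1←0x84
6: ✓ SUBGT  r2←0x6e
7: ✓ CMP  NZCV=0010
8: · ADDEQ
9: ✓ MOVCS  r2←0xec
10: ✓ MOVGT  r0←0x6c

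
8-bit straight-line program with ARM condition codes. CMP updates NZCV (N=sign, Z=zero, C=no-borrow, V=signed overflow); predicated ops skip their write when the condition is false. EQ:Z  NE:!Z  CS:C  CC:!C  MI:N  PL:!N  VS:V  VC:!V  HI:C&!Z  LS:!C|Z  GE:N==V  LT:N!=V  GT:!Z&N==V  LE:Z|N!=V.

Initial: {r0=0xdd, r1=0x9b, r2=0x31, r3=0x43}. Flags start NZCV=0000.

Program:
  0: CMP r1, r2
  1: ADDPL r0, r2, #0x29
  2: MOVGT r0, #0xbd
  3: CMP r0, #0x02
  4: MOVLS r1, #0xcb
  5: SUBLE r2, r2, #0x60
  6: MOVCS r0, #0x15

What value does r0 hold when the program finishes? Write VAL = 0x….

VAL = 0x15

[0] flags=0011 → (cmp)
[1] flags=0011 PL?T → r0=0x5a
[2] flags=0011 GT?F → skip
[3] flags=0010 → (cmp)
[4] flags=0010 LS?F → skip
[5] flags=0010 LE?F → skip
[6] flags=0010 CS?T → r0=0x15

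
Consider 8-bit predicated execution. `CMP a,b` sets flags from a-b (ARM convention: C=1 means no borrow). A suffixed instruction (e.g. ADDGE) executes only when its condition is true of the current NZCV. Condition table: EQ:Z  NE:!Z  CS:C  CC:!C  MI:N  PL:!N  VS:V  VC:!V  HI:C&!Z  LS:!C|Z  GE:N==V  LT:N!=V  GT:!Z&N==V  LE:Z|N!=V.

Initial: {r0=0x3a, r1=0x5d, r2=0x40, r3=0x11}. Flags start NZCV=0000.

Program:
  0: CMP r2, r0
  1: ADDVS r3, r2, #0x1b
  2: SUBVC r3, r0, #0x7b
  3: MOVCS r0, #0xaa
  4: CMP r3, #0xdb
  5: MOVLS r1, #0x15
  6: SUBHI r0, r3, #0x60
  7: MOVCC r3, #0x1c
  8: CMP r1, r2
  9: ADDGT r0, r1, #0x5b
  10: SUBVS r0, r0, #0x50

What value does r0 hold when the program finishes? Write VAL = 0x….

VAL = 0xaa

0: ✓ CMP  NZCV=0010
1: · ADDVS
2: ✓ SUBVC  r3←0xbf
3: ✓ MOVCS  r0←0xaa
4: ✓ CMP  NZCV=1000
5: ✓ MOVLS  r1←0x15
6: · SUBHI
7: ✓ MOVCC  r3←0x1c
8: ✓ CMP  NZCV=1000
9: · ADDGT
10: · SUBVS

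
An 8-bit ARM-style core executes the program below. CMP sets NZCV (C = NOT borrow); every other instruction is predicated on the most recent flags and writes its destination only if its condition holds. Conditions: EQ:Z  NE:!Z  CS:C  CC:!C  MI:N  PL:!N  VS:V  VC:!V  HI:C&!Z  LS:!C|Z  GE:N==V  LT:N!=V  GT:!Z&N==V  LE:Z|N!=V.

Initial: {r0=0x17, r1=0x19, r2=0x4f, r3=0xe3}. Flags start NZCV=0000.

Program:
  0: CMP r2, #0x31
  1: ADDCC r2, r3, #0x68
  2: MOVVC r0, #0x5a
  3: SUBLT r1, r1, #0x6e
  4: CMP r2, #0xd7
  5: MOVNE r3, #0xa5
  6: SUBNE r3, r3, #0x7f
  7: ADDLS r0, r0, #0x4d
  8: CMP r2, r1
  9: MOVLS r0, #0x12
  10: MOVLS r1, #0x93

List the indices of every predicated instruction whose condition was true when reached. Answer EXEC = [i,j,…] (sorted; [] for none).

EXEC = [2,5,6,7]

[0] flags=0010 → (cmp)
[1] flags=0010 CC?F → skip
[2] flags=0010 VC?T → r0=0x5a
[3] flags=0010 LT?F → skip
[4] flags=0000 → (cmp)
[5] flags=0000 NE?T → r3=0xa5
[6] flags=0000 NE?T → r3=0x26
[7] flags=0000 LS?T → r0=0xa7
[8] flags=0010 → (cmp)
[9] flags=0010 LS?F → skip
[10] flags=0010 LS?F → skip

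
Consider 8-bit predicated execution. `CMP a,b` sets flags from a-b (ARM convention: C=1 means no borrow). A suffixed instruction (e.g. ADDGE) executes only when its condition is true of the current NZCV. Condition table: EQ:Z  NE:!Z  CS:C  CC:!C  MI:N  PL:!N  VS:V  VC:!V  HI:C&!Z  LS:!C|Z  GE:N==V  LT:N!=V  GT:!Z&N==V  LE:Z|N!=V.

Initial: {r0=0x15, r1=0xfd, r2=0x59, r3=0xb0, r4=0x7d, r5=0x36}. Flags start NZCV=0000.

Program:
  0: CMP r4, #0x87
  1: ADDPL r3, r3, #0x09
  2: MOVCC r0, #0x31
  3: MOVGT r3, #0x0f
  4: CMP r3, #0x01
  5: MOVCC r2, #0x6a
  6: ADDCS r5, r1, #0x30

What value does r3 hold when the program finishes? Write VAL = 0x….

0: ✓ CMP  NZCV=1001
1: · ADDPL
2: ✓ MOVCC  r0←0x31
3: ✓ MOVGT  r3←0x0f
4: ✓ CMP  NZCV=0010
5: · MOVCC
6: ✓ ADDCS  r5←0x2d

VAL = 0x0f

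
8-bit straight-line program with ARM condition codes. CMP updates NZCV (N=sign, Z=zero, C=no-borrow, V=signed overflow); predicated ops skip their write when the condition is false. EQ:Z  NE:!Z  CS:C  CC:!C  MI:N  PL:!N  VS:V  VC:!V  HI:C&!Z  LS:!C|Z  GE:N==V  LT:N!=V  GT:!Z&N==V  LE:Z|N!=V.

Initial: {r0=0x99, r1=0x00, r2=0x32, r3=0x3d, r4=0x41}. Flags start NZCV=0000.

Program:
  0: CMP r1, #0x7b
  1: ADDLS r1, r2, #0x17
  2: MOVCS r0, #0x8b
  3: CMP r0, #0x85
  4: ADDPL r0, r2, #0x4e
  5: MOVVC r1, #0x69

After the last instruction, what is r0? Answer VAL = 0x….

VAL = 0x80

0: ✓ CMP  NZCV=1000
1: ✓ ADDLS  r1←0x49
2: · MOVCS
3: ✓ CMP  NZCV=0010
4: ✓ ADDPL  r0←0x80
5: ✓ MOVVC  r1←0x69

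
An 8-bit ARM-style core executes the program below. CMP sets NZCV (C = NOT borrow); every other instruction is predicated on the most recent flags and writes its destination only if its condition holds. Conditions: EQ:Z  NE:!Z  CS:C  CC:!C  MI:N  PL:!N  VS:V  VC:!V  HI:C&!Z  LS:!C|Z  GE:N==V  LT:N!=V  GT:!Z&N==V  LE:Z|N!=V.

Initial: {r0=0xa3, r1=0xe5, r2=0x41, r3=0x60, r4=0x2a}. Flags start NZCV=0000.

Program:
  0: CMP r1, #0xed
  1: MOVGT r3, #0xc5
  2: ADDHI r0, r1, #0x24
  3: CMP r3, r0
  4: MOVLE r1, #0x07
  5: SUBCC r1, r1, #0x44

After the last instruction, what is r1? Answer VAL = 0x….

[0] flags=1000 → (cmp)
[1] flags=1000 GT?F → skip
[2] flags=1000 HI?F → skip
[3] flags=1001 → (cmp)
[4] flags=1001 LE?F → skip
[5] flags=1001 CC?T → r1=0xa1

VAL = 0xa1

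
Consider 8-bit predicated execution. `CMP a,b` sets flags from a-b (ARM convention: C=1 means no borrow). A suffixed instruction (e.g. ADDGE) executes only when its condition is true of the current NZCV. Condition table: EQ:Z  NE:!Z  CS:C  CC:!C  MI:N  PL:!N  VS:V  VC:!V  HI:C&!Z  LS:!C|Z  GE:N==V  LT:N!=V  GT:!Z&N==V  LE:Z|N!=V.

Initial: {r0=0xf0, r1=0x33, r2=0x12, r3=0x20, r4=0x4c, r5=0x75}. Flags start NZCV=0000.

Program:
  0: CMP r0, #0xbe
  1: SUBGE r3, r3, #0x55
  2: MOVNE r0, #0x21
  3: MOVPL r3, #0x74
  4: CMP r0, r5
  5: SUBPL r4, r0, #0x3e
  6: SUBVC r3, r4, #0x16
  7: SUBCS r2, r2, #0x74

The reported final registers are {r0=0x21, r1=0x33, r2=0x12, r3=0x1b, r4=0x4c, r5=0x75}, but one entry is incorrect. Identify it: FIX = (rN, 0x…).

0: ✓ CMP  NZCV=0010
1: ✓ SUBGE  r3←0xcb
2: ✓ MOVNE  r0←0x21
3: ✓ MOVPL  r3←0x74
4: ✓ CMP  NZCV=1000
5: · SUBPL
6: ✓ SUBVC  r3←0x36
7: · SUBCS

FIX = (r3, 0x36)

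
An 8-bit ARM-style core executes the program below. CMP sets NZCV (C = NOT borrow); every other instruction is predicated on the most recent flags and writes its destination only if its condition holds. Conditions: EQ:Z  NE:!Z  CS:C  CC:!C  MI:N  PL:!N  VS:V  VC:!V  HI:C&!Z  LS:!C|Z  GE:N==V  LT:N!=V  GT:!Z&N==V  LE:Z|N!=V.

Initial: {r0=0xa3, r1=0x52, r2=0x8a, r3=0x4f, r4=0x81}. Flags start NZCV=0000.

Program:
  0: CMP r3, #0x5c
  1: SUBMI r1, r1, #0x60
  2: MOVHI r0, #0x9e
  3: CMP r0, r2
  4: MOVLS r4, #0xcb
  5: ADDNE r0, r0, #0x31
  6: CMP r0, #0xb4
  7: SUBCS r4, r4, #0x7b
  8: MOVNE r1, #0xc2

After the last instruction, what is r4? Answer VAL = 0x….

VAL = 0x06

[0] flags=1000 → (cmp)
[1] flags=1000 MI?T → r1=0xf2
[2] flags=1000 HI?F → skip
[3] flags=0010 → (cmp)
[4] flags=0010 LS?F → skip
[5] flags=0010 NE?T → r0=0xd4
[6] flags=0010 → (cmp)
[7] flags=0010 CS?T → r4=0x06
[8] flags=0010 NE?T → r1=0xc2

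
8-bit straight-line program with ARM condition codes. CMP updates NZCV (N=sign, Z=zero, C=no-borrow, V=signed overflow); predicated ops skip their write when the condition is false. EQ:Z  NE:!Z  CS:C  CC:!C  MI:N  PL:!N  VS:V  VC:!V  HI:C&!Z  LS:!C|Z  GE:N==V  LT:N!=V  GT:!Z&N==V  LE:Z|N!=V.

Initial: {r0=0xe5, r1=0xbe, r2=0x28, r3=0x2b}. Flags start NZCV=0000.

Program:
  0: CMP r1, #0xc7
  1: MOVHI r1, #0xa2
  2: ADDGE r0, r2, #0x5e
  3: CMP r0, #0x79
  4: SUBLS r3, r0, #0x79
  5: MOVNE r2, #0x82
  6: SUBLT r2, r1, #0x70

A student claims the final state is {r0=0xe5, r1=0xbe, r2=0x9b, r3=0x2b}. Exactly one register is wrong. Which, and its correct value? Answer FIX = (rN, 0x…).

[0] flags=1000 → (cmp)
[1] flags=1000 HI?F → skip
[2] flags=1000 GE?F → skip
[3] flags=0011 → (cmp)
[4] flags=0011 LS?F → skip
[5] flags=0011 NE?T → r2=0x82
[6] flags=0011 LT?T → r2=0x4e

FIX = (r2, 0x4e)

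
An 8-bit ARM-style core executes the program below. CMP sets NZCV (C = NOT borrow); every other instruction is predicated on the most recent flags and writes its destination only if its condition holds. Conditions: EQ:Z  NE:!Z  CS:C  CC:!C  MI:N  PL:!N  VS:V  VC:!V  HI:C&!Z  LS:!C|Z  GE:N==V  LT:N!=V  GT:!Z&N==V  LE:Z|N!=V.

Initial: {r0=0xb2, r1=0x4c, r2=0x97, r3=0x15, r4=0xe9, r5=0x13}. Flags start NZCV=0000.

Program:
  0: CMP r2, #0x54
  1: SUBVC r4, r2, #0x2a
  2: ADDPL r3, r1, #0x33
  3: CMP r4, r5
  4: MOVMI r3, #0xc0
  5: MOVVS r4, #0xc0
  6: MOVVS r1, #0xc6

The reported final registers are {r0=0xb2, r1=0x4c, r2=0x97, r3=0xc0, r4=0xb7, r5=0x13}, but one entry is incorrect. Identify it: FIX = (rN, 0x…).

FIX = (r4, 0xe9)

[0] flags=0011 → (cmp)
[1] flags=0011 VC?F → skip
[2] flags=0011 PL?T → r3=0x7f
[3] flags=1010 → (cmp)
[4] flags=1010 MI?T → r3=0xc0
[5] flags=1010 VS?F → skip
[6] flags=1010 VS?F → skip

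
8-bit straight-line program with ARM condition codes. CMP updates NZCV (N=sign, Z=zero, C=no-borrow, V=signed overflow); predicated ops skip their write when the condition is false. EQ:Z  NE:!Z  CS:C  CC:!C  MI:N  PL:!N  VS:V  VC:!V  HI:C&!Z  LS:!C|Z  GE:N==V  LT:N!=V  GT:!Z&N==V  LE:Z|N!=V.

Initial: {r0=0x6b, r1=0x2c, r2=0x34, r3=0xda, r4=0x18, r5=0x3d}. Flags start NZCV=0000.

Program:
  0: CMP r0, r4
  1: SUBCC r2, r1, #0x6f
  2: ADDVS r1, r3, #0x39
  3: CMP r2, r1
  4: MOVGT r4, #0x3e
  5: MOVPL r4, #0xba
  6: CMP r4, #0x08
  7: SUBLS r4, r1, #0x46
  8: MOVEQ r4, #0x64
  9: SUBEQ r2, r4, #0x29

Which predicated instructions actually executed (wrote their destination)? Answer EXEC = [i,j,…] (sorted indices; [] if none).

EXEC = [4,5]

0: ✓ CMP  NZCV=0010
1: · SUBCC
2: · ADDVS
3: ✓ CMP  NZCV=0010
4: ✓ MOVGT  r4←0x3e
5: ✓ MOVPL  r4←0xba
6: ✓ CMP  NZCV=1010
7: · SUBLS
8: · MOVEQ
9: · SUBEQ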